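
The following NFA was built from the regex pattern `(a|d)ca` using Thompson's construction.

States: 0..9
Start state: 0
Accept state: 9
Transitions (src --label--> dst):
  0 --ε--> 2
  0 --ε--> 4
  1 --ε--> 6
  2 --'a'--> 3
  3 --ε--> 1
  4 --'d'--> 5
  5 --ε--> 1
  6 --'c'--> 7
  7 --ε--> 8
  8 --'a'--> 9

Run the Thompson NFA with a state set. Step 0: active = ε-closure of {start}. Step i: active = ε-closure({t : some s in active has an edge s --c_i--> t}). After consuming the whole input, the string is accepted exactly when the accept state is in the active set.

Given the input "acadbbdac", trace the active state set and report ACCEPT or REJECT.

start: ε-closure({0}) = {0,2,4}
'a' @ 1: {1,3,6}
'c' @ 2: {7,8}
'a' @ 3: {9}  [accepting]
'd' @ 4: {}  — state set empty
rest 'bbdac' ignored (set empty)
final: {}; accept 9 not in set

Answer: REJECT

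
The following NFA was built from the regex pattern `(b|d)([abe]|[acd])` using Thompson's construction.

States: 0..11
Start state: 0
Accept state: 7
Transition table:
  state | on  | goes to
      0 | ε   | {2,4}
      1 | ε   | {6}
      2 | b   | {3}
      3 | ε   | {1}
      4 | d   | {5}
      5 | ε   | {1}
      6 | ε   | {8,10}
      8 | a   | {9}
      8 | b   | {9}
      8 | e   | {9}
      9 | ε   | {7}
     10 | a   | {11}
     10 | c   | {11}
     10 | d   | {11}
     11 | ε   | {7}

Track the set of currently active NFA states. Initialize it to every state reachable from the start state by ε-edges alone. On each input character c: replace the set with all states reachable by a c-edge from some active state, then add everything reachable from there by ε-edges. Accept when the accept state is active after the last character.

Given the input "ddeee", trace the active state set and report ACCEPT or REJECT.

initial (ε-close {0}): {0,2,4}
'd' @ 1: {1,5,6,8,10}
'd' @ 2: {7,11}  (accept∈set)
'e' @ 3: {}  — no active states
rest 'ee' ignored (set empty)
end set {} — state 7 not in

Answer: REJECT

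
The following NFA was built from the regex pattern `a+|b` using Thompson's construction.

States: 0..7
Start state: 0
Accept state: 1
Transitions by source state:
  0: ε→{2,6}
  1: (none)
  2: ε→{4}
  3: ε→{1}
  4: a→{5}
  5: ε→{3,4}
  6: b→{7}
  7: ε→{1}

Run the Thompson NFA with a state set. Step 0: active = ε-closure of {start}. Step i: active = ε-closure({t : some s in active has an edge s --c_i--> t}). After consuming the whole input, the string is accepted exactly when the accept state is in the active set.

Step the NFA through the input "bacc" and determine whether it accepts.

start: ε-closure({0}) = {0,2,4,6}
'b' @ 1: {1,7}  [accepting]
'a' @ 2: {}  — no active states
rest 'cc' ignored (set empty)
final: {}; accept 1 not in set

Answer: REJECT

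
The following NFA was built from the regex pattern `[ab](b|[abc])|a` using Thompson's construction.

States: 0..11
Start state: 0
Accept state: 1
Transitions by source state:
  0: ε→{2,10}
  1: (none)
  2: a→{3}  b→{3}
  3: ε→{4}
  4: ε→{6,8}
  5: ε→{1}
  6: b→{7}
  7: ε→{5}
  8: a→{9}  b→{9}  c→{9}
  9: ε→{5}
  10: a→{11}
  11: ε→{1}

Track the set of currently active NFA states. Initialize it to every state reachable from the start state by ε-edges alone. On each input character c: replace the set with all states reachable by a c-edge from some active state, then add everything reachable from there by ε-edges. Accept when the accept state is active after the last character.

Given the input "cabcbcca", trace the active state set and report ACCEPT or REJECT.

S₀ = ε-closure({0}) = {0,2,10}
'c' @ 1: {}  — dead — no transitions
rest 'abcbcca' ignored (set empty)
after full input: {}  (accept=1 not in)

Answer: REJECT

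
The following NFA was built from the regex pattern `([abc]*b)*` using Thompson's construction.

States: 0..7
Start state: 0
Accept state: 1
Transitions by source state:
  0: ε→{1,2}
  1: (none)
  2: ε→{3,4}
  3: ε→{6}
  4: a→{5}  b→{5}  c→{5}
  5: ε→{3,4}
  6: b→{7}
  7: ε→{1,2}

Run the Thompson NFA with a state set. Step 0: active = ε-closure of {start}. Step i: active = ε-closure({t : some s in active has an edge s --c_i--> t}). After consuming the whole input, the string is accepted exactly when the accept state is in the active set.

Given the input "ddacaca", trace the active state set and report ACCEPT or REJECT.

S₀ = ε-closure({0}) = {0,1,2,3,4,6}
'd' @ 1: {}  — state set empty
rest 'dacaca' ignored (set empty)
final: {}; accept 1 not in set

Answer: REJECT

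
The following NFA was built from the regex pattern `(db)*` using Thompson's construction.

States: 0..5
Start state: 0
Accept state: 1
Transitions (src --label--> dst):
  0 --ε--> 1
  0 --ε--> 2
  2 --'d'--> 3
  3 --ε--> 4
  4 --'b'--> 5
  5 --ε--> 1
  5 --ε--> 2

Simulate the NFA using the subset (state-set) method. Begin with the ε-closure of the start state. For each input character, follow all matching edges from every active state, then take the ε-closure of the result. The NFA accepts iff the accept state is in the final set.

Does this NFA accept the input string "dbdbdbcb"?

initial (ε-close {0}): {0,1,2}
'd' @ 1: {3,4}
'b' @ 2: {1,2,5}  ✓accept
'd' @ 3: {3,4}
'b' @ 4: {1,2,5}  ✓accept
'd' @ 5: {3,4}
'b' @ 6: {1,2,5}  ✓accept
'c' @ 7: {}  — no active states
rest 'b' ignored (set empty)
end set {} — state 1 not in

Answer: REJECT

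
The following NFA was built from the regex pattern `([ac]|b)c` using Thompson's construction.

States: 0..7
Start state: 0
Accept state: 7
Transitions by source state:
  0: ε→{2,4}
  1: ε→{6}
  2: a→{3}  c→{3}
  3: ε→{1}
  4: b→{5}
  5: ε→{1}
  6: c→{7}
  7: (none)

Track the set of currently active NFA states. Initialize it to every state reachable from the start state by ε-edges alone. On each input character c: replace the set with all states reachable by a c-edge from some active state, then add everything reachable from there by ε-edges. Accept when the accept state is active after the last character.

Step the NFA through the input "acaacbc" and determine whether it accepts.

start: ε-closure({0}) = {0,2,4}
'a' @ 1: {1,3,6}
'c' @ 2: {7}  ✓accept
'a' @ 3: {}  — no active states
rest 'acbc' ignored (set empty)
end set {} — state 7 not in

Answer: REJECT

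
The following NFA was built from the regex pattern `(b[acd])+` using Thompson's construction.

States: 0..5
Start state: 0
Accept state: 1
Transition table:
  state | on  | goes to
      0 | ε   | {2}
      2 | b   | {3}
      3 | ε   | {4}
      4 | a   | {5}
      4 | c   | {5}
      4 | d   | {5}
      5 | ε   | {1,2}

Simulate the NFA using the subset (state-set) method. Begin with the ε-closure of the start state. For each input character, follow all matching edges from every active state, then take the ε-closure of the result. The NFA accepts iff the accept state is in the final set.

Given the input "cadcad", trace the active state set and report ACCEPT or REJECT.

start: ε-closure({0}) = {0,2}
'c' @ 1: {}  — state set empty
rest 'adcad' ignored (set empty)
final: {}; accept 1 not in set

Answer: REJECT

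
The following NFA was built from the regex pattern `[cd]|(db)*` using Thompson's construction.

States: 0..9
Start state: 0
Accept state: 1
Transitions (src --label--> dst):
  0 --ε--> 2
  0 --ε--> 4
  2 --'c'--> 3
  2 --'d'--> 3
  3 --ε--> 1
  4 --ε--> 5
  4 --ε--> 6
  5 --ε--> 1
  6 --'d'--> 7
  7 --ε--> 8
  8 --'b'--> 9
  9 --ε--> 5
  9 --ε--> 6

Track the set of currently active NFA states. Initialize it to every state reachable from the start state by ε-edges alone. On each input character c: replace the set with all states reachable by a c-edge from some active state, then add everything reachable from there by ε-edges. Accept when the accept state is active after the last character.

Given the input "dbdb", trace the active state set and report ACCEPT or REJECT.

Answer: ACCEPT

Trace:
initial (ε-close {0}): {0,1,2,4,5,6}
'd' @ 1: {1,3,7,8}  [accepting]
'b' @ 2: {1,5,6,9}  [accepting]
'd' @ 3: {7,8}
'b' @ 4: {1,5,6,9}  [accepting]
after full input: {1,5,6,9}  (accept=1 in)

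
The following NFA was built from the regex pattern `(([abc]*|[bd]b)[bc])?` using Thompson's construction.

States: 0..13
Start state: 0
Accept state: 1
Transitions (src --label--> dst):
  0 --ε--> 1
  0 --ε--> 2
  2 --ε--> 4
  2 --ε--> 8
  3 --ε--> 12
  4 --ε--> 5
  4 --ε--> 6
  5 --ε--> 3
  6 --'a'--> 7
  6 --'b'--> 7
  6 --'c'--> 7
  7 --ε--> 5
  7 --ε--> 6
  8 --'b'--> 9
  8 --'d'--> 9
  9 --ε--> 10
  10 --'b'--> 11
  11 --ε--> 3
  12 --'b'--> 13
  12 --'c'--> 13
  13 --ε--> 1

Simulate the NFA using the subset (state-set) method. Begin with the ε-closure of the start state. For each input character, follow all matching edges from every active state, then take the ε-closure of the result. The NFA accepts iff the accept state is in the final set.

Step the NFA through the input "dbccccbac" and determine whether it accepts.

Answer: REJECT

Steps:
start: ε-closure({0}) = {0,1,2,3,4,5,6,8,12}
'd' @ 1: {9,10}
'b' @ 2: {3,11,12}
'c' @ 3: {1,13}  (accept∈set)
'c' @ 4: {}  — state set empty
rest 'ccbac' ignored (set empty)
after full input: {}  (accept=1 not in)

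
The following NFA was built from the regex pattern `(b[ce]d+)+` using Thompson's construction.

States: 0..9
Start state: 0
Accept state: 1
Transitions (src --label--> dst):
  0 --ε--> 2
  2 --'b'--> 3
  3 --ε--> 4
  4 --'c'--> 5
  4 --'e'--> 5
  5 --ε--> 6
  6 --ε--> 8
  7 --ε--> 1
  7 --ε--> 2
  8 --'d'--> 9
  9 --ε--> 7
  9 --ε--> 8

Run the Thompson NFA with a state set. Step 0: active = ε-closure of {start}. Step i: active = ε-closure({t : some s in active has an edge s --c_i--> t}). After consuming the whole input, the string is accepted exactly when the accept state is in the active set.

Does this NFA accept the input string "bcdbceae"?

start: ε-closure({0}) = {0,2}
'b' @ 1: {3,4}
'c' @ 2: {5,6,8}
'd' @ 3: {1,2,7,8,9}  ✓accept
'b' @ 4: {3,4}
'c' @ 5: {5,6,8}
'e' @ 6: {}  — no active states
rest 'ae' ignored (set empty)
final: {}; accept 1 not in set

Answer: REJECT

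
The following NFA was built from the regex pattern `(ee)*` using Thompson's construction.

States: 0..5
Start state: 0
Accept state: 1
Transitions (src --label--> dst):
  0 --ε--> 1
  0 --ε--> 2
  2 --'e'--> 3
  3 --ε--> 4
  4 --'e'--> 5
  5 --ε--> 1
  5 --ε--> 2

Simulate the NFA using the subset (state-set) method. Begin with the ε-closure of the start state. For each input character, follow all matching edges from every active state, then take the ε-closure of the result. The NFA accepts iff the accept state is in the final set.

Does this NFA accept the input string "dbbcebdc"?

S₀ = ε-closure({0}) = {0,1,2}
'd' @ 1: {}  — dead — no transitions
rest 'bbcebdc' ignored (set empty)
after full input: {}  (accept=1 not in)

Answer: REJECT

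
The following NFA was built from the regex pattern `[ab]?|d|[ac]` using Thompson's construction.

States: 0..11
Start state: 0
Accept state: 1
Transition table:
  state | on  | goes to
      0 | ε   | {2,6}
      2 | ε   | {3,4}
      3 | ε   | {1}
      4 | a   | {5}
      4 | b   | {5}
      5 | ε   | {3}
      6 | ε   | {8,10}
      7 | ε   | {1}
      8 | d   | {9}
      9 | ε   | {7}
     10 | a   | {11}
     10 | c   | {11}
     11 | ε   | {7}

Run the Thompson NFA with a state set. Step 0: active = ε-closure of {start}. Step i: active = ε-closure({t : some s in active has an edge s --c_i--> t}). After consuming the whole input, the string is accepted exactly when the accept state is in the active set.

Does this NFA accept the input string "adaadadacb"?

Answer: REJECT

Derivation:
initial (ε-close {0}): {0,1,2,3,4,6,8,10}
'a' @ 1: {1,3,5,7,11}  (accept∈set)
'd' @ 2: {}  — dead — no transitions
rest 'aadadacb' ignored (set empty)
final: {}; accept 1 not in set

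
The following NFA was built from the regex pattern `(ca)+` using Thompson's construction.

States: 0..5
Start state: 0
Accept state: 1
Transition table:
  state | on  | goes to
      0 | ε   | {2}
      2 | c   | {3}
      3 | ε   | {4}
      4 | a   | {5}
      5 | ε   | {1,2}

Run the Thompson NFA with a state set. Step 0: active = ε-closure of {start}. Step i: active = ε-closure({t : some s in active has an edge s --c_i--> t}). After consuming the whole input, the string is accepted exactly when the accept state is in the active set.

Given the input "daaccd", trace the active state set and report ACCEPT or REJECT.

initial (ε-close {0}): {0,2}
'd' @ 1: {}  — dead — no transitions
rest 'aaccd' ignored (set empty)
final: {}; accept 1 not in set

Answer: REJECT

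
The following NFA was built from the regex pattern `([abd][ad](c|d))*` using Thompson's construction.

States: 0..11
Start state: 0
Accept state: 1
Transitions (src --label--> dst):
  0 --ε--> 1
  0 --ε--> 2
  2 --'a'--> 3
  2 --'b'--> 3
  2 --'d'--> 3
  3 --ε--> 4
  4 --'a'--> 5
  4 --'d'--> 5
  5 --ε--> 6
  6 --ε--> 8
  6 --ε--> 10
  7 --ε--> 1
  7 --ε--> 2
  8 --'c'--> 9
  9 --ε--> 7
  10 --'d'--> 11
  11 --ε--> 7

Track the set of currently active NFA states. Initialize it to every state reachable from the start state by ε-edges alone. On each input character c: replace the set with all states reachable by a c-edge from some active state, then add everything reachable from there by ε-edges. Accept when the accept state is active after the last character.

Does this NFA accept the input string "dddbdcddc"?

start: ε-closure({0}) = {0,1,2}
'd' @ 1: {3,4}
'd' @ 2: {5,6,8,10}
'd' @ 3: {1,2,7,11}  [accepting]
'b' @ 4: {3,4}
'd' @ 5: {5,6,8,10}
'c' @ 6: {1,2,7,9}  [accepting]
'd' @ 7: {3,4}
'd' @ 8: {5,6,8,10}
'c' @ 9: {1,2,7,9}  [accepting]
end set {1,2,7,9} — state 1 in

Answer: ACCEPT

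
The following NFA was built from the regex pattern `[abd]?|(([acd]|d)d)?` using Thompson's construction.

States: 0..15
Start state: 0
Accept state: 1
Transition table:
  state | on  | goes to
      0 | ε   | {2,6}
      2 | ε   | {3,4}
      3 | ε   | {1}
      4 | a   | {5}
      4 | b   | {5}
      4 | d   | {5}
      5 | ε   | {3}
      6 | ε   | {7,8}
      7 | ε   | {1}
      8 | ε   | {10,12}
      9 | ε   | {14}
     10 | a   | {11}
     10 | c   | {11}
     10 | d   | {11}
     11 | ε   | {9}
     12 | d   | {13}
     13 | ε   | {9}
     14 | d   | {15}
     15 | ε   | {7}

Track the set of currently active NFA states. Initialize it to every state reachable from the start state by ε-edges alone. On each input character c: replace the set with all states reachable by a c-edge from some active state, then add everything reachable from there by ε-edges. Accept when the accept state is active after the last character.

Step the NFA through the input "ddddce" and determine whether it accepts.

Answer: REJECT

Derivation:
S₀ = ε-closure({0}) = {0,1,2,3,4,6,7,8,10,12}
'd' @ 1: {1,3,5,9,11,13,14}  [accepting]
'd' @ 2: {1,7,15}  [accepting]
'd' @ 3: {}  — no active states
rest 'dce' ignored (set empty)
final: {}; accept 1 not in set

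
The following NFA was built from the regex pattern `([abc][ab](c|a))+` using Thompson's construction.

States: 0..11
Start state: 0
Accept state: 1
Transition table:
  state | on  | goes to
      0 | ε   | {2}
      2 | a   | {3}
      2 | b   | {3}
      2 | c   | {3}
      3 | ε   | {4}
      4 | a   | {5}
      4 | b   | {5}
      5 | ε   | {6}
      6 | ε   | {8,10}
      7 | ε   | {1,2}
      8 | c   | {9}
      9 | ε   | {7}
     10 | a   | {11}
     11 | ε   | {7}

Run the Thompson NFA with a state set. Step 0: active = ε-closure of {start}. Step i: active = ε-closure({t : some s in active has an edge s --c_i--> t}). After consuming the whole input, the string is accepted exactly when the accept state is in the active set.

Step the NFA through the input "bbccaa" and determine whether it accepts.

Answer: ACCEPT

Derivation:
initial (ε-close {0}): {0,2}
'b' @ 1: {3,4}
'b' @ 2: {5,6,8,10}
'c' @ 3: {1,2,7,9}  (accept∈set)
'c' @ 4: {3,4}
'a' @ 5: {5,6,8,10}
'a' @ 6: {1,2,7,11}  (accept∈set)
end set {1,2,7,11} — state 1 in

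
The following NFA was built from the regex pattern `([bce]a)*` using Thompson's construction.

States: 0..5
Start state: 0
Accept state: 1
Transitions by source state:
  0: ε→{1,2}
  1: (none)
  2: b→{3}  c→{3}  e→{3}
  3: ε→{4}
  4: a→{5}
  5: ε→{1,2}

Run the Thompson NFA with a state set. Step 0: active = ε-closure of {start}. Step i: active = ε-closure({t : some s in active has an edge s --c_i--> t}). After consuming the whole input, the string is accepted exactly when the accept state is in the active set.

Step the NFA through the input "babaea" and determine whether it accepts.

Answer: ACCEPT

Steps:
S₀ = ε-closure({0}) = {0,1,2}
'b' @ 1: {3,4}
'a' @ 2: {1,2,5}  [accepting]
'b' @ 3: {3,4}
'a' @ 4: {1,2,5}  [accepting]
'e' @ 5: {3,4}
'a' @ 6: {1,2,5}  [accepting]
end set {1,2,5} — state 1 in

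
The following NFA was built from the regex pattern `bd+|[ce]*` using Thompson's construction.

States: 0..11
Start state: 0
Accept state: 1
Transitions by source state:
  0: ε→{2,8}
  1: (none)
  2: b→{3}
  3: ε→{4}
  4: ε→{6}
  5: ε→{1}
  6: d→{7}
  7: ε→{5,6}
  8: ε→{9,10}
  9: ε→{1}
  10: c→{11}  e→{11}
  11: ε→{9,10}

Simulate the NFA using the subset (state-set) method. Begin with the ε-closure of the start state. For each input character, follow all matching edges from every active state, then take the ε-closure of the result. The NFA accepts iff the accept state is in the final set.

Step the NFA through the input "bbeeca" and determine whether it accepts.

Answer: REJECT

Derivation:
S₀ = ε-closure({0}) = {0,1,2,8,9,10}
'b' @ 1: {3,4,6}
'b' @ 2: {}  — dead — no transitions
rest 'eeca' ignored (set empty)
after full input: {}  (accept=1 not in)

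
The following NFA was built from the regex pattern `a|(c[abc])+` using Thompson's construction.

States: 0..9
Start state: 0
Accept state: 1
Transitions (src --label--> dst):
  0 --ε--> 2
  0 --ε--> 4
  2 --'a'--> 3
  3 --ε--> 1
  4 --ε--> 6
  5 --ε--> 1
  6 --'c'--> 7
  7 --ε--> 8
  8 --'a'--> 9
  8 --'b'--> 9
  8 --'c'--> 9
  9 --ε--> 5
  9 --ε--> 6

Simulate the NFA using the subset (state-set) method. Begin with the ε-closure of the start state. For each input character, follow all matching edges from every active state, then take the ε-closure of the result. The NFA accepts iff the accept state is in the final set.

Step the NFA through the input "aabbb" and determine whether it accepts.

initial (ε-close {0}): {0,2,4,6}
'a' @ 1: {1,3}  ✓accept
'a' @ 2: {}  — no active states
rest 'bbb' ignored (set empty)
end set {} — state 1 not in

Answer: REJECT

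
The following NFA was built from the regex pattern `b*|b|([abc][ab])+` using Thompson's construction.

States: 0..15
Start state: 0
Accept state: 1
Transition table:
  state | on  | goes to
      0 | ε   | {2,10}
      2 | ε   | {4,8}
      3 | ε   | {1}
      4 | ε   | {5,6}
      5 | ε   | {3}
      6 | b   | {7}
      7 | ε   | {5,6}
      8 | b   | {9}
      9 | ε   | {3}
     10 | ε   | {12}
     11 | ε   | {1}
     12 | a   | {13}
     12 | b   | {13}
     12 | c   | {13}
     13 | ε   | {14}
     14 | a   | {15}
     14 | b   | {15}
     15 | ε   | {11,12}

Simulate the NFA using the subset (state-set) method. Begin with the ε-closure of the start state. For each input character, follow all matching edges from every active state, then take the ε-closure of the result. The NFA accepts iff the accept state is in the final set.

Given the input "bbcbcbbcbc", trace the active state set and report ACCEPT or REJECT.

initial (ε-close {0}): {0,1,2,3,4,5,6,8,10,12}
'b' @ 1: {1,3,5,6,7,9,13,14}  ✓accept
'b' @ 2: {1,3,5,6,7,11,12,15}  ✓accept
'c' @ 3: {13,14}
'b' @ 4: {1,11,12,15}  ✓accept
'c' @ 5: {13,14}
'b' @ 6: {1,11,12,15}  ✓accept
'b' @ 7: {13,14}
'c' @ 8: {}  — no active states
rest 'bc' ignored (set empty)
after full input: {}  (accept=1 not in)

Answer: REJECT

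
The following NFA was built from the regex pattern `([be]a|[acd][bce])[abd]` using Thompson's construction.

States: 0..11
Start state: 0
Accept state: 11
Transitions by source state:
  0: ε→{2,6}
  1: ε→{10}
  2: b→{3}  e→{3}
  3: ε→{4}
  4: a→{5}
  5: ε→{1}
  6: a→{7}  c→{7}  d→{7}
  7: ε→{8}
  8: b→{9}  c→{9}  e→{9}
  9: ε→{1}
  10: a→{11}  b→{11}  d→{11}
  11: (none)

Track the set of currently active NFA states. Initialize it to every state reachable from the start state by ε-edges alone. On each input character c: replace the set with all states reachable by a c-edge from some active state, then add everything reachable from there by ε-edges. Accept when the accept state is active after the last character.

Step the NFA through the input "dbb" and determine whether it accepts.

S₀ = ε-closure({0}) = {0,2,6}
'd' @ 1: {7,8}
'b' @ 2: {1,9,10}
'b' @ 3: {11}  (accept∈set)
end set {11} — state 11 in

Answer: ACCEPT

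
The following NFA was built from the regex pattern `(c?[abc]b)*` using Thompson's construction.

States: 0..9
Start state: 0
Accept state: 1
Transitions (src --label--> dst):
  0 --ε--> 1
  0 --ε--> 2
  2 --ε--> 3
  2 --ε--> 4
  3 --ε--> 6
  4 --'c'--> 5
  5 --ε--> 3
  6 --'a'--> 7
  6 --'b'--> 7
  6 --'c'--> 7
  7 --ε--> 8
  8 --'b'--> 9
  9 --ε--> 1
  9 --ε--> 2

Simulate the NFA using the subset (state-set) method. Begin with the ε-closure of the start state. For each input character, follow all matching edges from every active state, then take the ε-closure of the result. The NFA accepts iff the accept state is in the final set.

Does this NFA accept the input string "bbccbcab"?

Answer: ACCEPT

Trace:
start: ε-closure({0}) = {0,1,2,3,4,6}
'b' @ 1: {7,8}
'b' @ 2: {1,2,3,4,6,9}  [accepting]
'c' @ 3: {3,5,6,7,8}
'c' @ 4: {7,8}
'b' @ 5: {1,2,3,4,6,9}  [accepting]
'c' @ 6: {3,5,6,7,8}
'a' @ 7: {7,8}
'b' @ 8: {1,2,3,4,6,9}  [accepting]
end set {1,2,3,4,6,9} — state 1 in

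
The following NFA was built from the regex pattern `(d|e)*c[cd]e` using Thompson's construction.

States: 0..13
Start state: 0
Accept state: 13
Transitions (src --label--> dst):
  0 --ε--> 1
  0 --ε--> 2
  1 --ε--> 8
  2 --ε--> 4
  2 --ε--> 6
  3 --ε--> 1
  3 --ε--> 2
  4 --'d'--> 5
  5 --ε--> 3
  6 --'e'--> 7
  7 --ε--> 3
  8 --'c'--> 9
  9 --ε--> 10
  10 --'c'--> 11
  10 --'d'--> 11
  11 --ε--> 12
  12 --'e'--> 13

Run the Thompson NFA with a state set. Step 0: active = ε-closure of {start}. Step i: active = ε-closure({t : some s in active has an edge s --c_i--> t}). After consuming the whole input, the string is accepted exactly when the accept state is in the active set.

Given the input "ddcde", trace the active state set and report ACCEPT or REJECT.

Answer: ACCEPT

Steps:
start: ε-closure({0}) = {0,1,2,4,6,8}
'd' @ 1: {1,2,3,4,5,6,8}
'd' @ 2: {1,2,3,4,5,6,8}
'c' @ 3: {9,10}
'd' @ 4: {11,12}
'e' @ 5: {13}  [accepting]
end set {13} — state 13 in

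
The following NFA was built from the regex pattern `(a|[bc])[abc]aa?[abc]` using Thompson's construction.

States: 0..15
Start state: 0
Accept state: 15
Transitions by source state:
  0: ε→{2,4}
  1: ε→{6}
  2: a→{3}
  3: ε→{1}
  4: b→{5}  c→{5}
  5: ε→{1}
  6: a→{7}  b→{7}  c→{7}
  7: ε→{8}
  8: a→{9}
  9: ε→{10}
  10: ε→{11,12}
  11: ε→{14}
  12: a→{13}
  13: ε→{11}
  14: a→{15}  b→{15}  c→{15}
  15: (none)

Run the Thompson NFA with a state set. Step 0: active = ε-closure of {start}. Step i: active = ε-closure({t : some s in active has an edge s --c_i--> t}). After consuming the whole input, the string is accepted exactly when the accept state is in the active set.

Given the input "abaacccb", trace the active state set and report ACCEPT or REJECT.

Answer: REJECT

Steps:
start: ε-closure({0}) = {0,2,4}
'a' @ 1: {1,3,6}
'b' @ 2: {7,8}
'a' @ 3: {9,10,11,12,14}
'a' @ 4: {11,13,14,15}  (accept∈set)
'c' @ 5: {15}  (accept∈set)
'c' @ 6: {}  — dead — no transitions
rest 'cb' ignored (set empty)
end set {} — state 15 not in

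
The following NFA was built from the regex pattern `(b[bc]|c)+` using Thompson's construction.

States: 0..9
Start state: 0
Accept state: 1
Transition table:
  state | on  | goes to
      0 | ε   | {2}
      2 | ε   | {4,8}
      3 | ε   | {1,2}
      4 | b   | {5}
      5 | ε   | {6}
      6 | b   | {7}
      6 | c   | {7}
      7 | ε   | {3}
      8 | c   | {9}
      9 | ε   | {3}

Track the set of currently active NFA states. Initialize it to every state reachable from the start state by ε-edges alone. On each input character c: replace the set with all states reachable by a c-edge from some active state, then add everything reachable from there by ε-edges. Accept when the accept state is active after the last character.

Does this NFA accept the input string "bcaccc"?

initial (ε-close {0}): {0,2,4,8}
'b' @ 1: {5,6}
'c' @ 2: {1,2,3,4,7,8}  (accept∈set)
'a' @ 3: {}  — state set empty
rest 'ccc' ignored (set empty)
end set {} — state 1 not in

Answer: REJECT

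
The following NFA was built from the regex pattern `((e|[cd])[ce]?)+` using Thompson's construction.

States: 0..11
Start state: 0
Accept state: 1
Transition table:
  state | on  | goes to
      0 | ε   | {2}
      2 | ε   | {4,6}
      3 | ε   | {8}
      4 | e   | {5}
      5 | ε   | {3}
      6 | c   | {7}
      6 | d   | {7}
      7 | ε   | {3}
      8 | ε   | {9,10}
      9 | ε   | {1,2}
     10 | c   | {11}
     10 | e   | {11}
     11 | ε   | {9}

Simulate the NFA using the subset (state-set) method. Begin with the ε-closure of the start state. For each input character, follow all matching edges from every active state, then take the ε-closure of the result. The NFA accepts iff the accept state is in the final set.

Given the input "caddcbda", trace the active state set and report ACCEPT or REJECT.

Answer: REJECT

Steps:
initial (ε-close {0}): {0,2,4,6}
'c' @ 1: {1,2,3,4,6,7,8,9,10}  ✓accept
'a' @ 2: {}  — state set empty
rest 'ddcbda' ignored (set empty)
after full input: {}  (accept=1 not in)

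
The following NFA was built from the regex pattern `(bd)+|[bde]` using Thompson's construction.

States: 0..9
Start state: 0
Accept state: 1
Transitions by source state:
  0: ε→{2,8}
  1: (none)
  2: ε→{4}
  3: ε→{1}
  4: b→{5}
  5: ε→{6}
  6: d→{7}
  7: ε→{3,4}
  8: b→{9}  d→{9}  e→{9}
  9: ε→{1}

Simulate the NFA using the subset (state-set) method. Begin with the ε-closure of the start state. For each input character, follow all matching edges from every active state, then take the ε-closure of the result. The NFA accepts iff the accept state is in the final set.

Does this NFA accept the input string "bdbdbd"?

Answer: ACCEPT

Trace:
S₀ = ε-closure({0}) = {0,2,4,8}
'b' @ 1: {1,5,6,9}  [accepting]
'd' @ 2: {1,3,4,7}  [accepting]
'b' @ 3: {5,6}
'd' @ 4: {1,3,4,7}  [accepting]
'b' @ 5: {5,6}
'd' @ 6: {1,3,4,7}  [accepting]
final: {1,3,4,7}; accept 1 in set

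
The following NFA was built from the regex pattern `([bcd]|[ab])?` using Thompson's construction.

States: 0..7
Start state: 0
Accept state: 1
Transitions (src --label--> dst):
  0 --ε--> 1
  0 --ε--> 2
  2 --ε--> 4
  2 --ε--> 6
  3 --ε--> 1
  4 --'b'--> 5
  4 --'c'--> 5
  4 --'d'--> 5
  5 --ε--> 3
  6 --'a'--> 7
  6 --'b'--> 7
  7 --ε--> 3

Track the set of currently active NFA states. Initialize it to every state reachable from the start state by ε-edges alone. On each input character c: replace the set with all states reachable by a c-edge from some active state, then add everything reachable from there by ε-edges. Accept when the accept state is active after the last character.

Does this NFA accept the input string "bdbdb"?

Answer: REJECT

Steps:
initial (ε-close {0}): {0,1,2,4,6}
'b' @ 1: {1,3,5,7}  ✓accept
'd' @ 2: {}  — state set empty
rest 'bdb' ignored (set empty)
final: {}; accept 1 not in set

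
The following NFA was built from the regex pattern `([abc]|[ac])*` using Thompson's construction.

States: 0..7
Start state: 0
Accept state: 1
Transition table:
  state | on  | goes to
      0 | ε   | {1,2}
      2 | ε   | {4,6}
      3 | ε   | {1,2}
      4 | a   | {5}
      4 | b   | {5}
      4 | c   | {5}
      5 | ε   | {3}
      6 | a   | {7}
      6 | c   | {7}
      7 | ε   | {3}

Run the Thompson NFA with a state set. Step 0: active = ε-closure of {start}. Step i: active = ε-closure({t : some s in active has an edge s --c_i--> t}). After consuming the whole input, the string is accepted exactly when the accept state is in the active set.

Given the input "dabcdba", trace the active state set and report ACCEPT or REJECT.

initial (ε-close {0}): {0,1,2,4,6}
'd' @ 1: {}  — no active states
rest 'abcdba' ignored (set empty)
after full input: {}  (accept=1 not in)

Answer: REJECT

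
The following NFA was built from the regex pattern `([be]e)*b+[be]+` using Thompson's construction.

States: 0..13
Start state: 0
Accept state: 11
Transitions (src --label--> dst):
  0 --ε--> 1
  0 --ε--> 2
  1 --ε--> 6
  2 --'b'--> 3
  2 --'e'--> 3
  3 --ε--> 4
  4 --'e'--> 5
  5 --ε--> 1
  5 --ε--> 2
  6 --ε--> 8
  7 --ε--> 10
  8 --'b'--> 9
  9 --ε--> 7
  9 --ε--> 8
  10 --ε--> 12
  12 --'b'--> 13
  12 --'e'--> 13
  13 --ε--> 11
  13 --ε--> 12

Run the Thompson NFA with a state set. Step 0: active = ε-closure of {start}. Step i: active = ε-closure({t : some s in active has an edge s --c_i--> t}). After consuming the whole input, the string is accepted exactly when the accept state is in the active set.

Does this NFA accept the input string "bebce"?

Answer: REJECT

Trace:
initial (ε-close {0}): {0,1,2,6,8}
'b' @ 1: {3,4,7,8,9,10,12}
'e' @ 2: {1,2,5,6,8,11,12,13}  (accept∈set)
'b' @ 3: {3,4,7,8,9,10,11,12,13}  (accept∈set)
'c' @ 4: {}  — no active states
rest 'e' ignored (set empty)
end set {} — state 11 not in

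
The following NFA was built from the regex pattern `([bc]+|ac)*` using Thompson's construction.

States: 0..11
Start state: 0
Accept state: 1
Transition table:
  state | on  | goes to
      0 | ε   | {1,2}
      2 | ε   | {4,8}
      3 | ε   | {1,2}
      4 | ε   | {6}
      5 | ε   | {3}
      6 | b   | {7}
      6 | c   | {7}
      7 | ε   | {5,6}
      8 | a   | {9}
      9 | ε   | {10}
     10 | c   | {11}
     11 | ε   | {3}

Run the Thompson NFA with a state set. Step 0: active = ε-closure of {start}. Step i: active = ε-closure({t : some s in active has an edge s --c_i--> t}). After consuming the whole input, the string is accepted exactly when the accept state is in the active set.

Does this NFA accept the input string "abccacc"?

S₀ = ε-closure({0}) = {0,1,2,4,6,8}
'a' @ 1: {9,10}
'b' @ 2: {}  — state set empty
rest 'ccacc' ignored (set empty)
final: {}; accept 1 not in set

Answer: REJECT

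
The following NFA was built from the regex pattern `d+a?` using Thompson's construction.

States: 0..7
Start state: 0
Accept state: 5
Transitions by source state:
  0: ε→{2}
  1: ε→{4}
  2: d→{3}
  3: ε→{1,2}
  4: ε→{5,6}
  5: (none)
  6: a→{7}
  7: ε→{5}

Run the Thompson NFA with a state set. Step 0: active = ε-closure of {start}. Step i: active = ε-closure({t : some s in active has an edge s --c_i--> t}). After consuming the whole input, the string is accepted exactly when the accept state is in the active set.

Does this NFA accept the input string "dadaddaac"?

initial (ε-close {0}): {0,2}
'd' @ 1: {1,2,3,4,5,6}  (accept∈set)
'a' @ 2: {5,7}  (accept∈set)
'd' @ 3: {}  — no active states
rest 'addaac' ignored (set empty)
after full input: {}  (accept=5 not in)

Answer: REJECT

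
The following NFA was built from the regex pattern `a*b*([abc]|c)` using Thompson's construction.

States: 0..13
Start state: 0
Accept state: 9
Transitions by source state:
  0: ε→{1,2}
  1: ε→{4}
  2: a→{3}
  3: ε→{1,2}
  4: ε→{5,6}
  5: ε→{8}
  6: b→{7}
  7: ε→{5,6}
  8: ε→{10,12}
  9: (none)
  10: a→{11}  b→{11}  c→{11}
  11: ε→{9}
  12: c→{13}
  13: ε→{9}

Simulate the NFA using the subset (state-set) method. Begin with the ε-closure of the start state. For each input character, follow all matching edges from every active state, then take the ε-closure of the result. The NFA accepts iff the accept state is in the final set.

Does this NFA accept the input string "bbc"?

S₀ = ε-closure({0}) = {0,1,2,4,5,6,8,10,12}
'b' @ 1: {5,6,7,8,9,10,11,12}  [accepting]
'b' @ 2: {5,6,7,8,9,10,11,12}  [accepting]
'c' @ 3: {9,11,13}  [accepting]
end set {9,11,13} — state 9 in

Answer: ACCEPT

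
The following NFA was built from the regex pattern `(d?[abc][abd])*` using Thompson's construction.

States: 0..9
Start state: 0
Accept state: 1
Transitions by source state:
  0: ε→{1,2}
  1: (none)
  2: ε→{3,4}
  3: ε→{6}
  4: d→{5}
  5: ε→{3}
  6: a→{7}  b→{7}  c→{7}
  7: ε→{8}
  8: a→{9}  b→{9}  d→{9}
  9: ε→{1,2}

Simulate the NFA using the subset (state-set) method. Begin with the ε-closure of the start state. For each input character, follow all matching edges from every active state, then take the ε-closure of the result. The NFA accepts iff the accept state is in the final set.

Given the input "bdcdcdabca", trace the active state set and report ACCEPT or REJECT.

initial (ε-close {0}): {0,1,2,3,4,6}
'b' @ 1: {7,8}
'd' @ 2: {1,2,3,4,6,9}  (accept∈set)
'c' @ 3: {7,8}
'd' @ 4: {1,2,3,4,6,9}  (accept∈set)
'c' @ 5: {7,8}
'd' @ 6: {1,2,3,4,6,9}  (accept∈set)
'a' @ 7: {7,8}
'b' @ 8: {1,2,3,4,6,9}  (accept∈set)
'c' @ 9: {7,8}
'a' @ 10: {1,2,3,4,6,9}  (accept∈set)
after full input: {1,2,3,4,6,9}  (accept=1 in)

Answer: ACCEPT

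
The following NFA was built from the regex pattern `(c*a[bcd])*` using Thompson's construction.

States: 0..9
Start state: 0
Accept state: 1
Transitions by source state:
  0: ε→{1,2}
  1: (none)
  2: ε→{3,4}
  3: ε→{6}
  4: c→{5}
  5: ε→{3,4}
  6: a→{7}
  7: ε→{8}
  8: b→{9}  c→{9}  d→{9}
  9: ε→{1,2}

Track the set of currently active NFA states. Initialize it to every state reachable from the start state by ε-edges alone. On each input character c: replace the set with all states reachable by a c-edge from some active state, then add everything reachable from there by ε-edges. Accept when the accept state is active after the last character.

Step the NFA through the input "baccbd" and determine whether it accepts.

Answer: REJECT

Trace:
S₀ = ε-closure({0}) = {0,1,2,3,4,6}
'b' @ 1: {}  — no active states
rest 'accbd' ignored (set empty)
after full input: {}  (accept=1 not in)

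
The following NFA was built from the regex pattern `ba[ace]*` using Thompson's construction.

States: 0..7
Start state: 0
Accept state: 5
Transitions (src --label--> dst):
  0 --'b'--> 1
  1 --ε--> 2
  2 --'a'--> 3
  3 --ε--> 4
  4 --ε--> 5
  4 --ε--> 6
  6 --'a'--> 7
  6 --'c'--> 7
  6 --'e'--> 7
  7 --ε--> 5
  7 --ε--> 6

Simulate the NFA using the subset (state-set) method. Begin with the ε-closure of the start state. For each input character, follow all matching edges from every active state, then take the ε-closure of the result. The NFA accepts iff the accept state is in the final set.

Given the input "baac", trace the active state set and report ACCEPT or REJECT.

Answer: ACCEPT

Trace:
S₀ = ε-closure({0}) = {0}
'b' @ 1: {1,2}
'a' @ 2: {3,4,5,6}  (accept∈set)
'a' @ 3: {5,6,7}  (accept∈set)
'c' @ 4: {5,6,7}  (accept∈set)
end set {5,6,7} — state 5 in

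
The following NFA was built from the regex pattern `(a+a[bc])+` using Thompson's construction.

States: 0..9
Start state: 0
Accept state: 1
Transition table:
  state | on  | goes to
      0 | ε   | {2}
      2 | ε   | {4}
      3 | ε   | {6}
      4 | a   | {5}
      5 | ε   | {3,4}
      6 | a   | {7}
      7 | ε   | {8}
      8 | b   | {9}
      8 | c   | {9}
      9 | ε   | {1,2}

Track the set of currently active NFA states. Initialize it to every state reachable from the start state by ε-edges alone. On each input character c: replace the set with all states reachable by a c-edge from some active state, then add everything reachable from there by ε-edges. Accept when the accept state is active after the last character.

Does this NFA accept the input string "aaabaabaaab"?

S₀ = ε-closure({0}) = {0,2,4}
'a' @ 1: {3,4,5,6}
'a' @ 2: {3,4,5,6,7,8}
'a' @ 3: {3,4,5,6,7,8}
'b' @ 4: {1,2,4,9}  (accept∈set)
'a' @ 5: {3,4,5,6}
'a' @ 6: {3,4,5,6,7,8}
'b' @ 7: {1,2,4,9}  (accept∈set)
'a' @ 8: {3,4,5,6}
'a' @ 9: {3,4,5,6,7,8}
'a' @ 10: {3,4,5,6,7,8}
'b' @ 11: {1,2,4,9}  (accept∈set)
end set {1,2,4,9} — state 1 in

Answer: ACCEPT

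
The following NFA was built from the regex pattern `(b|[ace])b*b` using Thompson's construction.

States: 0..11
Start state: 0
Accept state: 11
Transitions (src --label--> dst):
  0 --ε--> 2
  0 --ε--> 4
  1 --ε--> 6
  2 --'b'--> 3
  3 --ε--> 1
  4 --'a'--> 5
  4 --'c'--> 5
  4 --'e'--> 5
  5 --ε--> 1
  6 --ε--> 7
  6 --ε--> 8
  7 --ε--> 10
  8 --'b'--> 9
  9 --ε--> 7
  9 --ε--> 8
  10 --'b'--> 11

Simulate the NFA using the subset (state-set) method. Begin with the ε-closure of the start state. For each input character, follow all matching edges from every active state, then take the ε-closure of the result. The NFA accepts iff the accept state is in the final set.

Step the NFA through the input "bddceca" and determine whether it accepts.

Answer: REJECT

Derivation:
initial (ε-close {0}): {0,2,4}
'b' @ 1: {1,3,6,7,8,10}
'd' @ 2: {}  — dead — no transitions
rest 'dceca' ignored (set empty)
end set {} — state 11 not in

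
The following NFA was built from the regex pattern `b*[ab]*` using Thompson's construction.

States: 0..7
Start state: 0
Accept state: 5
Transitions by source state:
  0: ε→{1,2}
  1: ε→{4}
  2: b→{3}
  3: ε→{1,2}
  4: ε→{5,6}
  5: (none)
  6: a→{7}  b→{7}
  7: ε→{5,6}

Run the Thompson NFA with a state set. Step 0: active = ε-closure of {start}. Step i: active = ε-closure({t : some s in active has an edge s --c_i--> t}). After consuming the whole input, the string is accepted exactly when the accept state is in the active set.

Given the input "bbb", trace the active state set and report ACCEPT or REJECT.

Answer: ACCEPT

Derivation:
start: ε-closure({0}) = {0,1,2,4,5,6}
'b' @ 1: {1,2,3,4,5,6,7}  [accepting]
'b' @ 2: {1,2,3,4,5,6,7}  [accepting]
'b' @ 3: {1,2,3,4,5,6,7}  [accepting]
after full input: {1,2,3,4,5,6,7}  (accept=5 in)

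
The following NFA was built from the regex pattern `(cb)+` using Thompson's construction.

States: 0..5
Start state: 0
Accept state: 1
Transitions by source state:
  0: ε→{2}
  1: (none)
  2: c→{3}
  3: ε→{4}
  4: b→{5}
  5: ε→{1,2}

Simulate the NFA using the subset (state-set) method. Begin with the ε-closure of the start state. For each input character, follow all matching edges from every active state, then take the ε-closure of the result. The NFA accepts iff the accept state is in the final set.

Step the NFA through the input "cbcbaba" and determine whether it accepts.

Answer: REJECT

Derivation:
S₀ = ε-closure({0}) = {0,2}
'c' @ 1: {3,4}
'b' @ 2: {1,2,5}  ✓accept
'c' @ 3: {3,4}
'b' @ 4: {1,2,5}  ✓accept
'a' @ 5: {}  — state set empty
rest 'ba' ignored (set empty)
final: {}; accept 1 not in set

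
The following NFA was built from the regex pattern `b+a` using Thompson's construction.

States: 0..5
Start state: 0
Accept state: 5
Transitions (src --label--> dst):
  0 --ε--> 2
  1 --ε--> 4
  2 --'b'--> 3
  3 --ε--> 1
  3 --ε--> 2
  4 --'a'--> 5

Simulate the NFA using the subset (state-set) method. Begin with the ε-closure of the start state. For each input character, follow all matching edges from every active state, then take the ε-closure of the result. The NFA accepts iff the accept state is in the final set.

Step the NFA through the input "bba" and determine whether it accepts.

Answer: ACCEPT

Derivation:
initial (ε-close {0}): {0,2}
'b' @ 1: {1,2,3,4}
'b' @ 2: {1,2,3,4}
'a' @ 3: {5}  (accept∈set)
after full input: {5}  (accept=5 in)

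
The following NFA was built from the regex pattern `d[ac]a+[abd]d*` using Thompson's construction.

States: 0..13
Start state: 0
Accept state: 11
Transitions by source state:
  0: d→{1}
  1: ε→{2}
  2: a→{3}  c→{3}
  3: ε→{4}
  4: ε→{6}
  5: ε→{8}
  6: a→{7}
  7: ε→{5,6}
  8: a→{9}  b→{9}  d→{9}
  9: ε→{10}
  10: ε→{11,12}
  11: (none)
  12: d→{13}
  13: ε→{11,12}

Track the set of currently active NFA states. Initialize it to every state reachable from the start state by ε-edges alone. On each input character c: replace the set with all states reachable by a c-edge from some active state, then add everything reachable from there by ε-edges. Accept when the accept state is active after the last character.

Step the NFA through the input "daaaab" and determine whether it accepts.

initial (ε-close {0}): {0}
'd' @ 1: {1,2}
'a' @ 2: {3,4,6}
'a' @ 3: {5,6,7,8}
'a' @ 4: {5,6,7,8,9,10,11,12}  ✓accept
'a' @ 5: {5,6,7,8,9,10,11,12}  ✓accept
'b' @ 6: {9,10,11,12}  ✓accept
final: {9,10,11,12}; accept 11 in set

Answer: ACCEPT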